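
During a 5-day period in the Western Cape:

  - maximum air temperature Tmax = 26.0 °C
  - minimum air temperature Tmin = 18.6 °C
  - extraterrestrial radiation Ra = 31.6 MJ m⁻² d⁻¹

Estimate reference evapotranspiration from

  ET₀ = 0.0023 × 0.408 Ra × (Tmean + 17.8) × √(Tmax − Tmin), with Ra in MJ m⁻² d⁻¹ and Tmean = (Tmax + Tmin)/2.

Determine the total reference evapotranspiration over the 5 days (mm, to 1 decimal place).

Tmean = (26.0 + 18.6)/2 = 22.30 °C
0.408 Ra = 0.408 × 31.6 = 12.8928 mm/d equivalent
ET₀ = 0.0023 × 12.8928 × (22.30 + 17.8) × √7.4 = 0.0023 × 12.8928 × 40.10 × 2.7203 = 3.2347 mm/d
Over 5 days: 3.2347 × 5 = 16.174 mm

16.2 mm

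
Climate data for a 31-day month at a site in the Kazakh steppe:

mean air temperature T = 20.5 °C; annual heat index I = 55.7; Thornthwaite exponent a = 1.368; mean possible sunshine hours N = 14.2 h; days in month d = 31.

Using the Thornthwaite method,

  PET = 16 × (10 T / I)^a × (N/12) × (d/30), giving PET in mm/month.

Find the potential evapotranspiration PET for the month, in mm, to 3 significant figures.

10T/I = 10 × 20.5 / 55.7 = 3.6804
(10T/I)^a = 3.6804^1.368 = 5.9449
Uncorrected PET = 16 × 5.9449 = 95.118 mm
Correction = (N/12)(d/30) = (14.2/12)(31/30) = 1.2228
PET = 95.118 × 1.2228 = 116.310 mm/month

116 mm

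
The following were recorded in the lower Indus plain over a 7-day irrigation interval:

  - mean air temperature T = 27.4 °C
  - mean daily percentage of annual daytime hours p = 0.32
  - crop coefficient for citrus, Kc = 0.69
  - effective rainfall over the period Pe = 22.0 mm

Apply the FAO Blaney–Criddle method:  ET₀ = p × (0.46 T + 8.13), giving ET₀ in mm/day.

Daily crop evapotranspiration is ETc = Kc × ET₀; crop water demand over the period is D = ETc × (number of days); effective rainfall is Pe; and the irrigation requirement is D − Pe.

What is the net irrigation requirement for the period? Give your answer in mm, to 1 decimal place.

10.0 mm

ET₀ = 0.32 × (0.46 × 27.4 + 8.13) = 0.32 × 20.734 = 6.6349 mm/d
ETc = Kc × ET₀ = 0.69 × 6.6349 = 4.5781 mm/d
Crop demand D = ETc × 7 d = 4.5781 × 7 = 32.047 mm
D − Pe = 32.047 − 22.0 = 10.047 mm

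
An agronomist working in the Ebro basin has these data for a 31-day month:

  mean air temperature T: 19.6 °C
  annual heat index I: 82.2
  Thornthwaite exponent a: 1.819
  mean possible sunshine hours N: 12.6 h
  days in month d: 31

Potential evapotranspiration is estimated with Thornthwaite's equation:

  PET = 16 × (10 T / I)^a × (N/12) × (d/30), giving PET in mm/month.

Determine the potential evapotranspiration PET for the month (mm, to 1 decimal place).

84.3 mm

10T/I = 10 × 19.6 / 82.2 = 2.3844
(10T/I)^a = 2.3844^1.819 = 4.8579
Uncorrected PET = 16 × 4.8579 = 77.726 mm
Correction = (N/12)(d/30) = (12.6/12)(31/30) = 1.0850
PET = 77.726 × 1.0850 = 84.333 mm/month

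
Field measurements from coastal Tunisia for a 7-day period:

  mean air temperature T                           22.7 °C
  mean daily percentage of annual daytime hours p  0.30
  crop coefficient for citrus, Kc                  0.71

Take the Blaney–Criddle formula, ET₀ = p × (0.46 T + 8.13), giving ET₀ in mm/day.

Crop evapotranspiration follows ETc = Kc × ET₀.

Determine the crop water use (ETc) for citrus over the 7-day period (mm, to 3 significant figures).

ET₀ = 0.30 × (0.46 × 22.7 + 8.13) = 0.30 × 18.572 = 5.5716 mm/d
ETc = Kc × ET₀ = 0.71 × 5.5716 = 3.9558 mm/d
Over 7 days: 3.9558 × 7 = 27.691 mm

27.7 mm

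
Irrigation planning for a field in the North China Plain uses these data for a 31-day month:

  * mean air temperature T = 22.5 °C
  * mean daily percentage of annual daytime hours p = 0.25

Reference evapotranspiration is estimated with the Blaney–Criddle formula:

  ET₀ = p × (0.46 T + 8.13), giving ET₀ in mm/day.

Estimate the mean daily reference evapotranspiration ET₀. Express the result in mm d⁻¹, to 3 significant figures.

4.62 mm d⁻¹

ET₀ = 0.25 × (0.46 × 22.5 + 8.13) = 0.25 × 18.480 = 4.6200 mm/d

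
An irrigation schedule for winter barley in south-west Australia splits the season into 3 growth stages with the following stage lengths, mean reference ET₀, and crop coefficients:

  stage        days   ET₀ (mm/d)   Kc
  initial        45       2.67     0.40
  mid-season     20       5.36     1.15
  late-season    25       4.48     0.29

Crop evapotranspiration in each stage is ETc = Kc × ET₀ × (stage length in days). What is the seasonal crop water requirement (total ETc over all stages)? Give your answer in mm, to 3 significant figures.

204 mm

initial: 0.40 × 2.67 × 45 = 48.06 mm
mid-season: 1.15 × 5.36 × 20 = 123.28 mm
late-season: 0.29 × 4.48 × 25 = 32.48 mm
Seasonal total = 203.82 mm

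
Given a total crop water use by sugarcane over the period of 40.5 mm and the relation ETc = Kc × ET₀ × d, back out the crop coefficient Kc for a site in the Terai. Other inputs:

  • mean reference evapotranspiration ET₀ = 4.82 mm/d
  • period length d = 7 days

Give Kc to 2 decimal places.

ETc = Kc × ET₀ × d  ⇒  Kc = ETc / (ET₀ × d)
Kc = 40.5 / (4.82 × 7) = 40.5 / 33.74 = 1.2004

1.20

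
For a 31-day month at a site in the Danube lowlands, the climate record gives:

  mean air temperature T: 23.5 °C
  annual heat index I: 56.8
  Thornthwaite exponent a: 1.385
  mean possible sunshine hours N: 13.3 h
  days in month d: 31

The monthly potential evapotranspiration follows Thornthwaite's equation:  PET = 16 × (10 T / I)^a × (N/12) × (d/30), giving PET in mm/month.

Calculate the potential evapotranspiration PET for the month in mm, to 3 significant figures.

131 mm

10T/I = 10 × 23.5 / 56.8 = 4.1373
(10T/I)^a = 4.1373^1.385 = 7.1475
Uncorrected PET = 16 × 7.1475 = 114.360 mm
Correction = (N/12)(d/30) = (13.3/12)(31/30) = 1.1453
PET = 114.360 × 1.1453 = 130.977 mm/month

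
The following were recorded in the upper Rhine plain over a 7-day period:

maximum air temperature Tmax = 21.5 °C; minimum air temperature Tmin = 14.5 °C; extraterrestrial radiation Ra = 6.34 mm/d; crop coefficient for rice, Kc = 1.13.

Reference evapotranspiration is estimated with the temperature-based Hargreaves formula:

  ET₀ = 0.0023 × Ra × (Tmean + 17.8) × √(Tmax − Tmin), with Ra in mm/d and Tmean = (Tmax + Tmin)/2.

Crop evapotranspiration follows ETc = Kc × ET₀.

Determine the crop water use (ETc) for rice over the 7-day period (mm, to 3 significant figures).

Tmean = (21.5 + 14.5)/2 = 18.00 °C
ET₀ = 0.0023 × 6.34 × (18.00 + 17.8) × √7.0 = 0.0023 × 6.34 × 35.80 × 2.6458 = 1.3812 mm/d
ETc = Kc × ET₀ = 1.13 × 1.3812 = 1.5608 mm/d
Over 7 days: 1.5608 × 7 = 10.926 mm

10.9 mm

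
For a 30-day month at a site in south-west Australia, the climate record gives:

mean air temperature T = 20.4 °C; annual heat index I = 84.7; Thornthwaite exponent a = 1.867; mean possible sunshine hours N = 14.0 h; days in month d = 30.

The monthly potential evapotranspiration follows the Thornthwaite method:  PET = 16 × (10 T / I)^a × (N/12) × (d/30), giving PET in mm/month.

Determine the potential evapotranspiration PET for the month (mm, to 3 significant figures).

10T/I = 10 × 20.4 / 84.7 = 2.4085
(10T/I)^a = 2.4085^1.867 = 5.1608
Uncorrected PET = 16 × 5.1608 = 82.573 mm
Correction = (N/12)(d/30) = (14.0/12)(30/30) = 1.1667
PET = 82.573 × 1.1667 = 96.338 mm/month

96.3 mm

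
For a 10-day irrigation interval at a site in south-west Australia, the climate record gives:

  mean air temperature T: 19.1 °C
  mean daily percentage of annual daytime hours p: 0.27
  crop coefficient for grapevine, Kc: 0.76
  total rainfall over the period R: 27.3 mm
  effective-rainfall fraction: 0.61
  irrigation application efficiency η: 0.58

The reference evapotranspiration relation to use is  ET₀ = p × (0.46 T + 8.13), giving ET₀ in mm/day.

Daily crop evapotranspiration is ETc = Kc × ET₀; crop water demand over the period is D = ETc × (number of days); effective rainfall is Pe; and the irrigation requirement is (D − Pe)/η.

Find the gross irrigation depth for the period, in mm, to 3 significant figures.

31.1 mm

ET₀ = 0.27 × (0.46 × 19.1 + 8.13) = 0.27 × 16.916 = 4.5673 mm/d
ETc = Kc × ET₀ = 0.76 × 4.5673 = 3.4711 mm/d
Crop demand D = ETc × 10 d = 3.4711 × 10 = 34.711 mm
Pe = 0.61 × 27.3 = 16.653 mm
D − Pe = 34.711 − 16.653 = 18.058 mm
Gross irrigation = 18.058 / 0.58 = 31.134 mm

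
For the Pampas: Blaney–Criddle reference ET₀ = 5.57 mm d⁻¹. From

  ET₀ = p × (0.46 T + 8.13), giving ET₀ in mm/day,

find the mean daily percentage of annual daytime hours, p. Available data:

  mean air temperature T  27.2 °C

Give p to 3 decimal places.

0.270

p = ET₀ / (0.46 T + 8.13) = 5.57 / (0.46 × 27.2 + 8.13) = 5.57 / 20.642 = 0.2698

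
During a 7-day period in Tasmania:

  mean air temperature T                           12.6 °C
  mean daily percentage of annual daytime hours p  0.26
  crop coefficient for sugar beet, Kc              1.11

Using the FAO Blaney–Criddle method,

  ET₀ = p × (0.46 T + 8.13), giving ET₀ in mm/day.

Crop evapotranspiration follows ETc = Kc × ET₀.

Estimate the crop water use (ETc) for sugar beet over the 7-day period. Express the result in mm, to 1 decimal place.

28.1 mm

ET₀ = 0.26 × (0.46 × 12.6 + 8.13) = 0.26 × 13.926 = 3.6208 mm/d
ETc = Kc × ET₀ = 1.11 × 3.6208 = 4.0191 mm/d
Over 7 days: 4.0191 × 7 = 28.134 mm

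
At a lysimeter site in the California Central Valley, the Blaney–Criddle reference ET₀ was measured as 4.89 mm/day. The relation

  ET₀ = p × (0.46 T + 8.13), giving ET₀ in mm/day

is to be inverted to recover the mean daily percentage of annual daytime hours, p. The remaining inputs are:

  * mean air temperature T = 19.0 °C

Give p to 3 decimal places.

p = ET₀ / (0.46 T + 8.13) = 4.89 / (0.46 × 19.0 + 8.13) = 4.89 / 16.870 = 0.2899

0.290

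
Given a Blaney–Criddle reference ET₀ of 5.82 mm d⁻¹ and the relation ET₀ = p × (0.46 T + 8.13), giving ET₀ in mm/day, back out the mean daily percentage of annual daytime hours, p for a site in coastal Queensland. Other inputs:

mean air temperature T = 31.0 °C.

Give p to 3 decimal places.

0.260

p = ET₀ / (0.46 T + 8.13) = 5.82 / (0.46 × 31.0 + 8.13) = 5.82 / 22.390 = 0.2599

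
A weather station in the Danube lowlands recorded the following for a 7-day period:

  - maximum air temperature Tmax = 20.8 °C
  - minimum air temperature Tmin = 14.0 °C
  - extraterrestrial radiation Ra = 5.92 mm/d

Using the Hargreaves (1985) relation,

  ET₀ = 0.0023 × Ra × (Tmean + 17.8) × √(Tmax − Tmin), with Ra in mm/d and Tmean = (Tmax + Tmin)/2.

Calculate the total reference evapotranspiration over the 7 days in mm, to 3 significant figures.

Tmean = (20.8 + 14.0)/2 = 17.40 °C
ET₀ = 0.0023 × 5.92 × (17.40 + 17.8) × √6.8 = 0.0023 × 5.92 × 35.20 × 2.6077 = 1.2498 mm/d
Over 7 days: 1.2498 × 7 = 8.749 mm

8.75 mm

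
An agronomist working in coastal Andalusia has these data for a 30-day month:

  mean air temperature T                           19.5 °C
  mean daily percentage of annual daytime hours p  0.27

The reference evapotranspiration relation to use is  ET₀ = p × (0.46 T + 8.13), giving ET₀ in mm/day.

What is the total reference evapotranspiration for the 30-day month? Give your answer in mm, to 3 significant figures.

ET₀ = 0.27 × (0.46 × 19.5 + 8.13) = 0.27 × 17.100 = 4.6170 mm/d
Monthly total = 4.6170 × 30 = 138.510 mm

139 mm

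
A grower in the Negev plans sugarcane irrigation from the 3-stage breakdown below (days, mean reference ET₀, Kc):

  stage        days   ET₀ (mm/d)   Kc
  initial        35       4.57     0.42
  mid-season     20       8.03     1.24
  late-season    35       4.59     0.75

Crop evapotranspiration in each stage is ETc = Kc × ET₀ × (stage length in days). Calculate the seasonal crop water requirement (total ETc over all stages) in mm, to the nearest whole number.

387 mm

initial: 0.42 × 4.57 × 35 = 67.18 mm
mid-season: 1.24 × 8.03 × 20 = 199.14 mm
late-season: 0.75 × 4.59 × 35 = 120.49 mm
Seasonal total = 386.81 mm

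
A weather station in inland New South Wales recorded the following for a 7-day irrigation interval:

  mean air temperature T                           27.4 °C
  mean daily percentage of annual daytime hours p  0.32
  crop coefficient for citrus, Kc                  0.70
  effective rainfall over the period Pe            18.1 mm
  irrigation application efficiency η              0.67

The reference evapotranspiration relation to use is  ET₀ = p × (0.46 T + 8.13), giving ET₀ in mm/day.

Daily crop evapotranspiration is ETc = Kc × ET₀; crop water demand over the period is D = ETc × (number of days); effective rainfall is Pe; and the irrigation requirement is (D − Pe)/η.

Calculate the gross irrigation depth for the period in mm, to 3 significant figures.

ET₀ = 0.32 × (0.46 × 27.4 + 8.13) = 0.32 × 20.734 = 6.6349 mm/d
ETc = Kc × ET₀ = 0.70 × 6.6349 = 4.6444 mm/d
Crop demand D = ETc × 7 d = 4.6444 × 7 = 32.511 mm
D − Pe = 32.511 − 18.1 = 14.411 mm
Gross irrigation = 14.411 / 0.67 = 21.509 mm

21.5 mm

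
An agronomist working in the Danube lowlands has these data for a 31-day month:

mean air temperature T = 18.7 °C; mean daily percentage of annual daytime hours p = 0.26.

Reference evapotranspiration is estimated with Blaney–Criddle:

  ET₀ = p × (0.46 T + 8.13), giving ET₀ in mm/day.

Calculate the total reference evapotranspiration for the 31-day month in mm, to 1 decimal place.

ET₀ = 0.26 × (0.46 × 18.7 + 8.13) = 0.26 × 16.732 = 4.3503 mm/d
Monthly total = 4.3503 × 31 = 134.859 mm

134.9 mm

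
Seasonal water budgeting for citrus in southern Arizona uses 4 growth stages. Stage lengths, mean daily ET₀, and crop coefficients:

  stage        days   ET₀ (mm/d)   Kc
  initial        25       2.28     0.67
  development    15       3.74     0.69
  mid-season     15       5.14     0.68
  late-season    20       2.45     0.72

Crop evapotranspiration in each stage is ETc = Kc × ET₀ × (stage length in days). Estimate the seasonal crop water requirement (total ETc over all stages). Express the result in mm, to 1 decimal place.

initial: 0.67 × 2.28 × 25 = 38.19 mm
development: 0.69 × 3.74 × 15 = 38.71 mm
mid-season: 0.68 × 5.14 × 15 = 52.43 mm
late-season: 0.72 × 2.45 × 20 = 35.28 mm
Seasonal total = 164.61 mm

164.6 mm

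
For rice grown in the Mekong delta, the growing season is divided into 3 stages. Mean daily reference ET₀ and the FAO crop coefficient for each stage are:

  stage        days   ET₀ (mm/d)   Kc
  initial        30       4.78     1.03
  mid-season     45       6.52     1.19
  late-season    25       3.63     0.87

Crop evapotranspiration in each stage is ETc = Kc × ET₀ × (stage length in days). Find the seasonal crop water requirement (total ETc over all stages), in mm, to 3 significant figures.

576 mm

initial: 1.03 × 4.78 × 30 = 147.70 mm
mid-season: 1.19 × 6.52 × 45 = 349.15 mm
late-season: 0.87 × 3.63 × 25 = 78.95 mm
Seasonal total = 575.80 mm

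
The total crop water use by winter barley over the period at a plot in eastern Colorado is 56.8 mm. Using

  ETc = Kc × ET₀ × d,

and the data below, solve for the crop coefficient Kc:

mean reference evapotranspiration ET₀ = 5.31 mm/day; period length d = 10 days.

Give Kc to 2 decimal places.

1.07

ETc = Kc × ET₀ × d  ⇒  Kc = ETc / (ET₀ × d)
Kc = 56.8 / (5.31 × 10) = 56.8 / 53.10 = 1.0697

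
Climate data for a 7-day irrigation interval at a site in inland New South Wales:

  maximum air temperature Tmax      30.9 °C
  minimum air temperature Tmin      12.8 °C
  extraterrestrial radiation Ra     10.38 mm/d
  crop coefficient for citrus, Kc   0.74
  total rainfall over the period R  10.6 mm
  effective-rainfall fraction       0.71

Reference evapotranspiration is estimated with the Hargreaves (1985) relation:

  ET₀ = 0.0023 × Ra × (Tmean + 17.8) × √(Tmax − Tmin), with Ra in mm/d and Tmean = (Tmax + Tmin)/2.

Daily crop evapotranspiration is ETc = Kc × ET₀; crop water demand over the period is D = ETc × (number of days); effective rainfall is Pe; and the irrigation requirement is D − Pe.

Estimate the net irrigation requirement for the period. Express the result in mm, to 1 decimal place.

13.3 mm

Tmean = (30.9 + 12.8)/2 = 21.85 °C
ET₀ = 0.0023 × 10.38 × (21.85 + 17.8) × √18.1 = 0.0023 × 10.38 × 39.65 × 4.2544 = 4.0272 mm/d
ETc = Kc × ET₀ = 0.74 × 4.0272 = 2.9801 mm/d
Crop demand D = ETc × 7 d = 2.9801 × 7 = 20.861 mm
Pe = 0.71 × 10.6 = 7.526 mm
D − Pe = 20.861 − 7.526 = 13.335 mm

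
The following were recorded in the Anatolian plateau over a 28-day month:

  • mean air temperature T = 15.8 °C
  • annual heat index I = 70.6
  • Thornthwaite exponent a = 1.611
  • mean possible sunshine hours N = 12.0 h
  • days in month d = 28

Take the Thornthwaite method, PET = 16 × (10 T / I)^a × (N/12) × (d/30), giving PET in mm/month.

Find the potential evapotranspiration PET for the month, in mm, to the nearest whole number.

55 mm

10T/I = 10 × 15.8 / 70.6 = 2.2380
(10T/I)^a = 2.2380^1.611 = 3.6612
Uncorrected PET = 16 × 3.6612 = 58.579 mm
Correction = (N/12)(d/30) = (12.0/12)(28/30) = 0.9333
PET = 58.579 × 0.9333 = 54.672 mm/month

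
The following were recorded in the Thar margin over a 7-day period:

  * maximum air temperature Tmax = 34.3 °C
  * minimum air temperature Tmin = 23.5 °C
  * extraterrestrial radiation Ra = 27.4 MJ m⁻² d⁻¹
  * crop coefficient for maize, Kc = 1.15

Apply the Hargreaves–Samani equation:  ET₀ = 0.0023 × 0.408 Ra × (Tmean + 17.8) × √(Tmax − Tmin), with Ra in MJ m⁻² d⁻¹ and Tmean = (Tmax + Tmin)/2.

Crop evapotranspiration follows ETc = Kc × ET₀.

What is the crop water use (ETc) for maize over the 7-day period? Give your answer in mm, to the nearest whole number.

Tmean = (34.3 + 23.5)/2 = 28.90 °C
0.408 Ra = 0.408 × 27.4 = 11.1792 mm/d equivalent
ET₀ = 0.0023 × 11.1792 × (28.90 + 17.8) × √10.8 = 0.0023 × 11.1792 × 46.70 × 3.2863 = 3.9461 mm/d
ETc = Kc × ET₀ = 1.15 × 3.9461 = 4.5380 mm/d
Over 7 days: 4.5380 × 7 = 31.766 mm

32 mm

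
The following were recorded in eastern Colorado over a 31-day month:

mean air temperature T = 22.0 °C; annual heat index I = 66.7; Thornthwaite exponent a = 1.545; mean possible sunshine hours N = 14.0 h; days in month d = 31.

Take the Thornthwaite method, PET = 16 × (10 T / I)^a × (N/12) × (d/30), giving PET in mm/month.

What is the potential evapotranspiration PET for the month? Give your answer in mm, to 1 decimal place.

10T/I = 10 × 22.0 / 66.7 = 3.2984
(10T/I)^a = 3.2984^1.545 = 6.3209
Uncorrected PET = 16 × 6.3209 = 101.134 mm
Correction = (N/12)(d/30) = (14.0/12)(31/30) = 1.2056
PET = 101.134 × 1.2056 = 121.927 mm/month

121.9 mm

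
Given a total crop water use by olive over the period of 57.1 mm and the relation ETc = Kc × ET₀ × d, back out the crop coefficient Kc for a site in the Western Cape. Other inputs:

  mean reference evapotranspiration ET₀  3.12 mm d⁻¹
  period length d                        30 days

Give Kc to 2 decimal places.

ETc = Kc × ET₀ × d  ⇒  Kc = ETc / (ET₀ × d)
Kc = 57.1 / (3.12 × 30) = 57.1 / 93.60 = 0.6100

0.61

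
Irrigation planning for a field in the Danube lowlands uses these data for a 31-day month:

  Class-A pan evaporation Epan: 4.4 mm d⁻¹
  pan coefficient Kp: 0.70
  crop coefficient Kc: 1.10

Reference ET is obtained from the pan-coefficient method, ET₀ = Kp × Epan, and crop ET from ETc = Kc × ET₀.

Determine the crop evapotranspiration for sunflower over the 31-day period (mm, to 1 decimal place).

105.0 mm

ET₀ = 0.70 × 4.4 = 3.0800 mm/d
ETc = Kc × ET₀ = 1.10 × 3.0800 = 3.3880 mm/d
Over 31 days: 3.3880 × 31 = 105.028 mm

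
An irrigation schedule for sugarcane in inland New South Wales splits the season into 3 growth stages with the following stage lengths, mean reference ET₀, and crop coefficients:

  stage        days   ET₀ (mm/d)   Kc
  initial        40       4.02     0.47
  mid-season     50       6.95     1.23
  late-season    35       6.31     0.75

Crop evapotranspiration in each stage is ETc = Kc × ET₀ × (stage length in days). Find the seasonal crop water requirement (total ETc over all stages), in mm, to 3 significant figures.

initial: 0.47 × 4.02 × 40 = 75.58 mm
mid-season: 1.23 × 6.95 × 50 = 427.43 mm
late-season: 0.75 × 6.31 × 35 = 165.64 mm
Seasonal total = 668.65 mm

669 mm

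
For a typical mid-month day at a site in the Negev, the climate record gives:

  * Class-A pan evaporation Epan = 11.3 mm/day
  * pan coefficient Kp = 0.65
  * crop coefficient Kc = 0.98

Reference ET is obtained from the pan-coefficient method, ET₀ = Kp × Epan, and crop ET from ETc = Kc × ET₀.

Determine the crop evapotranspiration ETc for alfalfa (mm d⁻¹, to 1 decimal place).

7.2 mm d⁻¹

ET₀ = 0.65 × 11.3 = 7.3450 mm/d
ETc = Kc × ET₀ = 0.98 × 7.3450 = 7.1981 mm/d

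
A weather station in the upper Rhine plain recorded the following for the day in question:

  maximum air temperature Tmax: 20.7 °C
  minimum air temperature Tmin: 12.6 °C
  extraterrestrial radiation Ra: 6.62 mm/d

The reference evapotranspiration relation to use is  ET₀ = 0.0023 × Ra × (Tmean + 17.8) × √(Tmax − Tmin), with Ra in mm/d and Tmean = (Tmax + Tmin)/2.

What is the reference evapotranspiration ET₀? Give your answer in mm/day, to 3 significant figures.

Tmean = (20.7 + 12.6)/2 = 16.65 °C
ET₀ = 0.0023 × 6.62 × (16.65 + 17.8) × √8.1 = 0.0023 × 6.62 × 34.45 × 2.8460 = 1.4928 mm/d

1.49 mm/day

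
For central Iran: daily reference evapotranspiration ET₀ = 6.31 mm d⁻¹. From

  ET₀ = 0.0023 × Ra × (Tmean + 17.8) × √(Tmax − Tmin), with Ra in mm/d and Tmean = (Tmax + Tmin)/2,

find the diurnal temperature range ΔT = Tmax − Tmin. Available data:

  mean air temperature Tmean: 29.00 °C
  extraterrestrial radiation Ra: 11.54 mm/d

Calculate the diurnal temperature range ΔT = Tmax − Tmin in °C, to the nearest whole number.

√ΔT = ET₀ / [0.0023 × Ra × (Tmean+17.8)] = 6.31 / (0.0023 × 11.54 × 46.80) = 5.0798
ΔT = 5.0798² = 25.804 °C

26 °C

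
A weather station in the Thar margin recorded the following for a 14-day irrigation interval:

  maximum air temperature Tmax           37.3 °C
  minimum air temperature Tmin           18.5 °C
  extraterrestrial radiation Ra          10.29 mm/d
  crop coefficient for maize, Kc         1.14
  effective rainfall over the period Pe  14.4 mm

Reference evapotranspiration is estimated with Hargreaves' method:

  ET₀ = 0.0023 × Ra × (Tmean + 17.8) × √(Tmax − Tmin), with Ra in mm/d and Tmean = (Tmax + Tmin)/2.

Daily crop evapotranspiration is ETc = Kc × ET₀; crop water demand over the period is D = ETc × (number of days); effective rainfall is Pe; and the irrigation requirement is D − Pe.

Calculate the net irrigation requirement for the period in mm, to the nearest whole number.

60 mm

Tmean = (37.3 + 18.5)/2 = 27.90 °C
ET₀ = 0.0023 × 10.29 × (27.90 + 17.8) × √18.8 = 0.0023 × 10.29 × 45.70 × 4.3359 = 4.6896 mm/d
ETc = Kc × ET₀ = 1.14 × 4.6896 = 5.3461 mm/d
Crop demand D = ETc × 14 d = 5.3461 × 14 = 74.845 mm
D − Pe = 74.845 − 14.4 = 60.445 mm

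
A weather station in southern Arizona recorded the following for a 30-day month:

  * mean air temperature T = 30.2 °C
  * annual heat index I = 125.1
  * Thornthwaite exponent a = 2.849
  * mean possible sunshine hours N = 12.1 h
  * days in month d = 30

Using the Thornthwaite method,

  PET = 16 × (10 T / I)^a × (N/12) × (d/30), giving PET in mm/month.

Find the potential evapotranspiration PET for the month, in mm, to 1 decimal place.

10T/I = 10 × 30.2 / 125.1 = 2.4141
(10T/I)^a = 2.4141^2.849 = 12.3160
Uncorrected PET = 16 × 12.3160 = 197.056 mm
Correction = (N/12)(d/30) = (12.1/12)(30/30) = 1.0083
PET = 197.056 × 1.0083 = 198.692 mm/month

198.7 mm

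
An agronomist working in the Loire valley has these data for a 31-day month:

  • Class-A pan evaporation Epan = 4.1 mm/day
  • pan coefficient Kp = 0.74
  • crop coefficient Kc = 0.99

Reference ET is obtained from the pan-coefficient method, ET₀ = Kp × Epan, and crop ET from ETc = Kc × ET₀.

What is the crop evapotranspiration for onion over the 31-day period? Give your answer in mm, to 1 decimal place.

ET₀ = 0.74 × 4.1 = 3.0340 mm/d
ETc = Kc × ET₀ = 0.99 × 3.0340 = 3.0037 mm/d
Over 31 days: 3.0037 × 31 = 93.115 mm

93.1 mm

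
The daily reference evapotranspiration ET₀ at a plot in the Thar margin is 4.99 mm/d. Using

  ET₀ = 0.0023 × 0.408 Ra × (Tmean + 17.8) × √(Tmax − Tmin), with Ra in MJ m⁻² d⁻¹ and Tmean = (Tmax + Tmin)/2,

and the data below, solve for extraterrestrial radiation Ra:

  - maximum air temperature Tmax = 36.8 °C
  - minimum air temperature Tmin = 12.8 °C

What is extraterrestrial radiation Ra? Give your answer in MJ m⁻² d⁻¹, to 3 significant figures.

Tmean = (36.8+12.8)/2 = 24.80 °C; ΔT = 24.0
Ra = ET₀ / [0.0023 × 0.408 × (Tmean+17.8) × √ΔT]
   = 4.99 / (0.0023 × 0.408 × 42.60 × 4.8990) = 25.480 MJ m⁻² d⁻¹

25.5 MJ m⁻² d⁻¹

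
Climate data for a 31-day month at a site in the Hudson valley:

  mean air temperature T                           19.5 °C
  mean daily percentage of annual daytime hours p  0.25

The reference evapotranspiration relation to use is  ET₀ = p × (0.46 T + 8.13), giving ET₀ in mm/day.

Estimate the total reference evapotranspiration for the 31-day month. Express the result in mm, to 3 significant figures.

ET₀ = 0.25 × (0.46 × 19.5 + 8.13) = 0.25 × 17.100 = 4.2750 mm/d
Monthly total = 4.2750 × 31 = 132.525 mm

133 mm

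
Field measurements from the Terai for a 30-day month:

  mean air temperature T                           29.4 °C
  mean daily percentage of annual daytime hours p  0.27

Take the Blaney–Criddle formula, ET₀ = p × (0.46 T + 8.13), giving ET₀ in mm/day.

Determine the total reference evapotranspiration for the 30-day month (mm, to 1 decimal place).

ET₀ = 0.27 × (0.46 × 29.4 + 8.13) = 0.27 × 21.654 = 5.8466 mm/d
Monthly total = 5.8466 × 30 = 175.398 mm

175.4 mm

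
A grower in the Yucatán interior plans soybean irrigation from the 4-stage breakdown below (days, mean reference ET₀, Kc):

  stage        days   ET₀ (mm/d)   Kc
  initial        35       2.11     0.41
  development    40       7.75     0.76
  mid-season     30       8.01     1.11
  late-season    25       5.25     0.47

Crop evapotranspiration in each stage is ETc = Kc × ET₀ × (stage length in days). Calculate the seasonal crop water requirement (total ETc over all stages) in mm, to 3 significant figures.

594 mm

initial: 0.41 × 2.11 × 35 = 30.28 mm
development: 0.76 × 7.75 × 40 = 235.60 mm
mid-season: 1.11 × 8.01 × 30 = 266.73 mm
late-season: 0.47 × 5.25 × 25 = 61.69 mm
Seasonal total = 594.30 mm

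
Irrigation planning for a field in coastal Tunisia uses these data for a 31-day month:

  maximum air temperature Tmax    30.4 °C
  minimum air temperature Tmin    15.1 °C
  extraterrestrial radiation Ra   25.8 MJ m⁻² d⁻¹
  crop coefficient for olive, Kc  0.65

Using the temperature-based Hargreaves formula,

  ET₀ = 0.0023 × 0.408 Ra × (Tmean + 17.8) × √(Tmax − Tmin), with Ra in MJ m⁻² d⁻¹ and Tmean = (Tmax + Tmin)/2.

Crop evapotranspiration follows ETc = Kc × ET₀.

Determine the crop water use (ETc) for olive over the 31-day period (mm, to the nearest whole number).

Tmean = (30.4 + 15.1)/2 = 22.75 °C
0.408 Ra = 0.408 × 25.8 = 10.5264 mm/d equivalent
ET₀ = 0.0023 × 10.5264 × (22.75 + 17.8) × √15.3 = 0.0023 × 10.5264 × 40.55 × 3.9115 = 3.8401 mm/d
ETc = Kc × ET₀ = 0.65 × 3.8401 = 2.4961 mm/d
Over 31 days: 2.4961 × 31 = 77.379 mm

77 mm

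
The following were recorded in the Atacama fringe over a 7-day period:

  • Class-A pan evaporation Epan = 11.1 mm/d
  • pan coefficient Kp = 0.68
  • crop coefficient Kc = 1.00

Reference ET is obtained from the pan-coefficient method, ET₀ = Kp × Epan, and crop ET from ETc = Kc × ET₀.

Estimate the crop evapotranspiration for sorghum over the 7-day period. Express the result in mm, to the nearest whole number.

ET₀ = 0.68 × 11.1 = 7.5480 mm/d
ETc = Kc × ET₀ = 1.00 × 7.5480 = 7.5480 mm/d
Over 7 days: 7.5480 × 7 = 52.836 mm

53 mm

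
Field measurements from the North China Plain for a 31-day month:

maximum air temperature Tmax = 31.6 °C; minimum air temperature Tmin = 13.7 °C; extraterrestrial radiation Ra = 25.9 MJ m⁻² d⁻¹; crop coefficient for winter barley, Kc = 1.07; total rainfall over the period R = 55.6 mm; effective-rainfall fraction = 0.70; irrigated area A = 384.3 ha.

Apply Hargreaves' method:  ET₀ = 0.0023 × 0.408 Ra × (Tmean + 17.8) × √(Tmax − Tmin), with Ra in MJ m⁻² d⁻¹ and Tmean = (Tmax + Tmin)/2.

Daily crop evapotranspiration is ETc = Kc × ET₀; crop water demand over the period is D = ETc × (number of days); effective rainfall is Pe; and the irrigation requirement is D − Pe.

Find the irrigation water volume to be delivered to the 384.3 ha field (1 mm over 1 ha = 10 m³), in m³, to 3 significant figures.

Tmean = (31.6 + 13.7)/2 = 22.65 °C
0.408 Ra = 0.408 × 25.9 = 10.5672 mm/d equivalent
ET₀ = 0.0023 × 10.5672 × (22.65 + 17.8) × √17.9 = 0.0023 × 10.5672 × 40.45 × 4.2308 = 4.1594 mm/d
ETc = Kc × ET₀ = 1.07 × 4.1594 = 4.4506 mm/d
Crop demand D = ETc × 31 d = 4.4506 × 31 = 137.969 mm
Pe = 0.70 × 55.6 = 38.920 mm
D − Pe = 137.969 − 38.920 = 99.049 mm
Volume = 99.049 mm × 384.3 ha × 10 = 380645.3 m³

381000 m³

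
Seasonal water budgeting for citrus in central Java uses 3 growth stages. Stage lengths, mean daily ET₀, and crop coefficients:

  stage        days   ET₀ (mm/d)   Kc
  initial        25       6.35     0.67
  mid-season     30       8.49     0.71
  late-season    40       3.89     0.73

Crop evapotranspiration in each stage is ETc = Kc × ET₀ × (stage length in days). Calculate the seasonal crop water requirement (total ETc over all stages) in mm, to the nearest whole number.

initial: 0.67 × 6.35 × 25 = 106.36 mm
mid-season: 0.71 × 8.49 × 30 = 180.84 mm
late-season: 0.73 × 3.89 × 40 = 113.59 mm
Seasonal total = 400.79 mm

401 mm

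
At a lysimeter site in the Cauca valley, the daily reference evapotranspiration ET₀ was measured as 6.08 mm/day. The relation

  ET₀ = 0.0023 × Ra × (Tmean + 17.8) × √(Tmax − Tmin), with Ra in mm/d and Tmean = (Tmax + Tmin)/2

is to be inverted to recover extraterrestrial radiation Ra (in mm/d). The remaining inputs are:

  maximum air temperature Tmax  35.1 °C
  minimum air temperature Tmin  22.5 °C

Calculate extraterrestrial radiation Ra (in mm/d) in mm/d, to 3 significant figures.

16.0 mm/d

Tmean = 28.80 °C; √ΔT = 3.5496
Ra = ET₀ / [0.0023 × (Tmean+17.8) × √ΔT] = 6.08 / (0.0023 × 46.60 × 3.5496) = 15.981 mm/d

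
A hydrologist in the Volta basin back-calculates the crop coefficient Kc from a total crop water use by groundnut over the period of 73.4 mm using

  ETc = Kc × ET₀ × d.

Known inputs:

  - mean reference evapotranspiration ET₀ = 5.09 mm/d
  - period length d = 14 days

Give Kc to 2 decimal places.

ETc = Kc × ET₀ × d  ⇒  Kc = ETc / (ET₀ × d)
Kc = 73.4 / (5.09 × 14) = 73.4 / 71.26 = 1.0300

1.03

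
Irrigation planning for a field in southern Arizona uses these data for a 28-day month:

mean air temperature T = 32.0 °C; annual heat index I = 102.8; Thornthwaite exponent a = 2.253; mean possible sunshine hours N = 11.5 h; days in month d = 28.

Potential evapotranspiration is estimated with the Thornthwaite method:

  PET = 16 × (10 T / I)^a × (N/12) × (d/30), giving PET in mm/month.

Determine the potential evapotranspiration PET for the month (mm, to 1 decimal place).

10T/I = 10 × 32.0 / 102.8 = 3.1128
(10T/I)^a = 3.1128^2.253 = 12.9143
Uncorrected PET = 16 × 12.9143 = 206.629 mm
Correction = (N/12)(d/30) = (11.5/12)(28/30) = 0.8944
PET = 206.629 × 0.8944 = 184.809 mm/month

184.8 mm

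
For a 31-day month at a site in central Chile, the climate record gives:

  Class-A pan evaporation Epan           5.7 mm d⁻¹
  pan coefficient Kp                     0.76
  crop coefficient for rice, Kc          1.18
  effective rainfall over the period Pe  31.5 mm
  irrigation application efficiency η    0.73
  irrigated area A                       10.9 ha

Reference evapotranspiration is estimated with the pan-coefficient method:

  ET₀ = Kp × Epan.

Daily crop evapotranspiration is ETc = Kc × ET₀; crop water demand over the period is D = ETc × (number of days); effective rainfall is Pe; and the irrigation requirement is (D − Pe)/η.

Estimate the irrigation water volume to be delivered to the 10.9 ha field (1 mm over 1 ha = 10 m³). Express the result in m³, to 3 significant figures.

ET₀ = 0.76 × 5.7 = 4.3320 mm/d
ETc = Kc × ET₀ = 1.18 × 4.3320 = 5.1118 mm/d
Crop demand D = ETc × 31 d = 5.1118 × 31 = 158.466 mm
D − Pe = 158.466 − 31.5 = 126.966 mm
Gross irrigation = 126.966 / 0.73 = 173.926 mm
Volume = 173.926 mm × 10.9 ha × 10 = 18957.9 m³

19000 m³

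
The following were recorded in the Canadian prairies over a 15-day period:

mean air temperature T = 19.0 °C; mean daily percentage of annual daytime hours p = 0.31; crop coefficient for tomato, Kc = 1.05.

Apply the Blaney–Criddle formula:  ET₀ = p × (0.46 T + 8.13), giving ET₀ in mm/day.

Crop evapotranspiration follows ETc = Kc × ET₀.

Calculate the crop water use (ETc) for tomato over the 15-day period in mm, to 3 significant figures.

82.4 mm

ET₀ = 0.31 × (0.46 × 19.0 + 8.13) = 0.31 × 16.870 = 5.2297 mm/d
ETc = Kc × ET₀ = 1.05 × 5.2297 = 5.4912 mm/d
Over 15 days: 5.4912 × 15 = 82.368 mm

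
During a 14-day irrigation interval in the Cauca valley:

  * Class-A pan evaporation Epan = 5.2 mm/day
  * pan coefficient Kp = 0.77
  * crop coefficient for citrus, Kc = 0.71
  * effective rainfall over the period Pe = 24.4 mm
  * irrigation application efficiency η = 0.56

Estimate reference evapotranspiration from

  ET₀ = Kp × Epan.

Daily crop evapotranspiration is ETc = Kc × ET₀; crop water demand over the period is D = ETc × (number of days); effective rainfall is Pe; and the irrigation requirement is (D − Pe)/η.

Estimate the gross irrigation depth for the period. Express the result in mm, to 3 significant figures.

ET₀ = 0.77 × 5.2 = 4.0040 mm/d
ETc = Kc × ET₀ = 0.71 × 4.0040 = 2.8428 mm/d
Crop demand D = ETc × 14 d = 2.8428 × 14 = 39.799 mm
D − Pe = 39.799 − 24.4 = 15.399 mm
Gross irrigation = 15.399 / 0.56 = 27.498 mm

27.5 mm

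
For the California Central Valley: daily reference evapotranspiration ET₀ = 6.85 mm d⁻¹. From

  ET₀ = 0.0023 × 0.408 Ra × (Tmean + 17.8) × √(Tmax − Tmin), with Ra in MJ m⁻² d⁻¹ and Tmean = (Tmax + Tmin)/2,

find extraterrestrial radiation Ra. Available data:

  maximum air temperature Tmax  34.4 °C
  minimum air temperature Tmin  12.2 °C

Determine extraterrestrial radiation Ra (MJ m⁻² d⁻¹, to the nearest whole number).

Tmean = (34.4+12.2)/2 = 23.30 °C; ΔT = 22.2
Ra = ET₀ / [0.0023 × 0.408 × (Tmean+17.8) × √ΔT]
   = 6.85 / (0.0023 × 0.408 × 41.10 × 4.7117) = 37.695 MJ m⁻² d⁻¹

38 MJ m⁻² d⁻¹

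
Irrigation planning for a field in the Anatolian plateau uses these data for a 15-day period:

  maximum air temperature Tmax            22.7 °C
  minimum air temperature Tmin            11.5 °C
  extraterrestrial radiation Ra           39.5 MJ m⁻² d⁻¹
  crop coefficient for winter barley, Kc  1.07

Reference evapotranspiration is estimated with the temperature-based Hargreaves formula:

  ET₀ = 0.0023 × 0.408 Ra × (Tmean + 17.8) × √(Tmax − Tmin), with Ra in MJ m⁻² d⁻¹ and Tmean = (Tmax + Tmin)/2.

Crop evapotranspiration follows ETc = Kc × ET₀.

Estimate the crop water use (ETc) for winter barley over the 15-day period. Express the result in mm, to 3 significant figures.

Tmean = (22.7 + 11.5)/2 = 17.10 °C
0.408 Ra = 0.408 × 39.5 = 16.1160 mm/d equivalent
ET₀ = 0.0023 × 16.1160 × (17.10 + 17.8) × √11.2 = 0.0023 × 16.1160 × 34.90 × 3.3466 = 4.3293 mm/d
ETc = Kc × ET₀ = 1.07 × 4.3293 = 4.6324 mm/d
Over 15 days: 4.6324 × 15 = 69.486 mm

69.5 mm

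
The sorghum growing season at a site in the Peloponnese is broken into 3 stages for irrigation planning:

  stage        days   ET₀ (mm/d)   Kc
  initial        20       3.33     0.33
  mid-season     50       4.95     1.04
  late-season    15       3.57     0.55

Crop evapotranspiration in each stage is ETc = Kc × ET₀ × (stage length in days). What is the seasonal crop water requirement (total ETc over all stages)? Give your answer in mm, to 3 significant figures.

initial: 0.33 × 3.33 × 20 = 21.98 mm
mid-season: 1.04 × 4.95 × 50 = 257.40 mm
late-season: 0.55 × 3.57 × 15 = 29.45 mm
Seasonal total = 308.83 mm

309 mm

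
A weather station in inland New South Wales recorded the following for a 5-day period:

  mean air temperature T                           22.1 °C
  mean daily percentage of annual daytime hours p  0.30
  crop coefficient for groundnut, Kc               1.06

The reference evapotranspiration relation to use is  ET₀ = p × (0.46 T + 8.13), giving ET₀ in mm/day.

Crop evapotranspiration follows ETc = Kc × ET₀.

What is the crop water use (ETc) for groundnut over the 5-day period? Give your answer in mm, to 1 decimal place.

ET₀ = 0.30 × (0.46 × 22.1 + 8.13) = 0.30 × 18.296 = 5.4888 mm/d
ETc = Kc × ET₀ = 1.06 × 5.4888 = 5.8181 mm/d
Over 5 days: 5.8181 × 5 = 29.091 mm

29.1 mm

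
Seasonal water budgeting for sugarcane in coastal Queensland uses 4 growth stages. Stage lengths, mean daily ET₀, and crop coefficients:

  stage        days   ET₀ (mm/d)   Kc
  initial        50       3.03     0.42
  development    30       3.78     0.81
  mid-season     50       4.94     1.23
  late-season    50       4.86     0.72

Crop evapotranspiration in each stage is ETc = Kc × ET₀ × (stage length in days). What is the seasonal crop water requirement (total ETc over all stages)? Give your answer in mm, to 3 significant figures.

634 mm

initial: 0.42 × 3.03 × 50 = 63.63 mm
development: 0.81 × 3.78 × 30 = 91.85 mm
mid-season: 1.23 × 4.94 × 50 = 303.81 mm
late-season: 0.72 × 4.86 × 50 = 174.96 mm
Seasonal total = 634.25 mm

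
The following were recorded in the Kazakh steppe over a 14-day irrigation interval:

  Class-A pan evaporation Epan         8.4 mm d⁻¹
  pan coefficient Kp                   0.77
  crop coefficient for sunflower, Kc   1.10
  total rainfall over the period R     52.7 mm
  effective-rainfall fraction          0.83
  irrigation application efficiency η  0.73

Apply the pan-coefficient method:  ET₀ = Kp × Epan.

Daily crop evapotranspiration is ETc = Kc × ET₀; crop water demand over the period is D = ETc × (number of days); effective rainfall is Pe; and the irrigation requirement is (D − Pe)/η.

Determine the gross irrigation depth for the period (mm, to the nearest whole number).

ET₀ = 0.77 × 8.4 = 6.4680 mm/d
ETc = Kc × ET₀ = 1.10 × 6.4680 = 7.1148 mm/d
Crop demand D = ETc × 14 d = 7.1148 × 14 = 99.607 mm
Pe = 0.83 × 52.7 = 43.741 mm
D − Pe = 99.607 − 43.741 = 55.866 mm
Gross irrigation = 55.866 / 0.73 = 76.529 mm

77 mm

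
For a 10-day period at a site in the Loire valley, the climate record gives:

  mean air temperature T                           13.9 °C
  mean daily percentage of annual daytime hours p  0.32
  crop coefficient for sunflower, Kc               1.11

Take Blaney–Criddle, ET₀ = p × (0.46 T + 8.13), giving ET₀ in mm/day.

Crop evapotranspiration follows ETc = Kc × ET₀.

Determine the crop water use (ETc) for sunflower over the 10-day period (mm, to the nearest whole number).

52 mm

ET₀ = 0.32 × (0.46 × 13.9 + 8.13) = 0.32 × 14.524 = 4.6477 mm/d
ETc = Kc × ET₀ = 1.11 × 4.6477 = 5.1589 mm/d
Over 10 days: 5.1589 × 10 = 51.589 mm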